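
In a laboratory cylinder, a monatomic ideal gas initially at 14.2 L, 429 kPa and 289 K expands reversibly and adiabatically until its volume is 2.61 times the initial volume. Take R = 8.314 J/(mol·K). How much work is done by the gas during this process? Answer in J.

n = P₁V₁/(RT₁) = 429×14.2/(8.314×289) = 2.54 mol.
Adiabatic: TV^(γ−1) = const ⇒ T₂ = 289×(0.383)^0.667 = 152 K; PV^γ = const ⇒ P₂ = 86.7 kPa.
ΔU = nCvΔT = 2.54×12.5×(152−289) = -4320 J.
Q = 0 for an adiabatic process, so W = −ΔU = 4320 J.

4320 J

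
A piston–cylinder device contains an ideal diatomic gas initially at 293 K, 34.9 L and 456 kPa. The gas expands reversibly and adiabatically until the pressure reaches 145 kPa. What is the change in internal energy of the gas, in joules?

-11100 J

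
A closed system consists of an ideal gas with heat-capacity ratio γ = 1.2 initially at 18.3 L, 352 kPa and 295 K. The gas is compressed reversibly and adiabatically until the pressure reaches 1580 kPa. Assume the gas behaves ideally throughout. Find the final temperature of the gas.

379 K

Adiabatic: T₂/T₁ = (P₂/P₁)^((γ−1)/γ) ⇒ T₂ = 295×(4.49)^0.167 = 379 K; V₂ = 5.24 L.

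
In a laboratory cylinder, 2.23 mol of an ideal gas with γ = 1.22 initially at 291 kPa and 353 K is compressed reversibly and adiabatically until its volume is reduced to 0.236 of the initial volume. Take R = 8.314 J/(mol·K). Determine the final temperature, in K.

V₁ = nRT₁/P₁ = 2.23×8.314×353/291 = 22.5 L.
Adiabatic: TV^(γ−1) = const ⇒ T₂ = 353×(4.24)^0.220 = 485 K; PV^γ = const ⇒ P₂ = 1690 kPa.

485 K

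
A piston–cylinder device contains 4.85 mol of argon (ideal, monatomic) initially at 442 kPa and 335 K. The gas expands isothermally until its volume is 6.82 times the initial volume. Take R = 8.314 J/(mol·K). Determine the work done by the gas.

25900 J

V₁ = nRT₁/P₁ = 4.85×8.314×335/442 = 30.6 L.
Isothermal: T stays 335 K; PV = const ⇒ V₂ = 208 L, P₂ = 64.8 kPa.
W = nRT ln(V₂/V₁) = 4.85×8.314×335×ln(6.82) = 25900 J.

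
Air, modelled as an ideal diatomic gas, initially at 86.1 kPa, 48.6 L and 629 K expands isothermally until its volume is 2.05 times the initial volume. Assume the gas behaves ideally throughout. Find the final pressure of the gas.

42.0 kPa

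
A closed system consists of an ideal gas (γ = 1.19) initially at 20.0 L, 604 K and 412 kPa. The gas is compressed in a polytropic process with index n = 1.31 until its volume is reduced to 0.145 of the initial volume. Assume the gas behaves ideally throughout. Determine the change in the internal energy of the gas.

35500 J

n = P₁V₁/(RT₁) = 412×20.0/(8.314×604) = 1.64 mol.
Polytropic n=1.31: T₂ = T₁(V₁/V₂)^(n−1) = 604×(6.90)^0.31 = 1100 K; P₂ = P₁(V₁/V₂)^n = 5170 kPa.
For an ideal gas ΔU = nCvΔT with Cv = R/(γ−1) = 43.8 J/(mol·K).
ΔU = 1.64×43.8×(1100−604) = 35500 J.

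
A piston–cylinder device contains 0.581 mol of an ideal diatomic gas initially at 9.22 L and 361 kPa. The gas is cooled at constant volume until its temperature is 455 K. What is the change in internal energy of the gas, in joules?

T₁ = P₁V₁/(nR) = 361×9.22/(0.581×8.314) = 689 K.
Isochoric: V stays 9.22 L; P/T = const ⇒ T₂ = 455 K, P₂ = 238 kPa.
For an ideal gas ΔU = nCvΔT with Cv = (5/2)R = 20.8 J/(mol·K).
ΔU = 0.581×20.8×(455−689) = -2830 J.

-2830 J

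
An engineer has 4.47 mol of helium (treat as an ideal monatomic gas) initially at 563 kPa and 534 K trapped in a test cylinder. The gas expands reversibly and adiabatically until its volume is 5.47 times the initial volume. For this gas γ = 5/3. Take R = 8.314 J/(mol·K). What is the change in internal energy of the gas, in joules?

V₁ = nRT₁/P₁ = 4.47×8.314×534/563 = 35.2 L.
Adiabatic: TV^(γ−1) = const ⇒ T₂ = 534×(0.183)^0.667 = 172 K; PV^γ = const ⇒ P₂ = 33.2 kPa.
For an ideal gas ΔU = nCvΔT with Cv = (3/2)R = 12.5 J/(mol·K).
ΔU = 4.47×12.5×(172−534) = -20200 J.

-20200 J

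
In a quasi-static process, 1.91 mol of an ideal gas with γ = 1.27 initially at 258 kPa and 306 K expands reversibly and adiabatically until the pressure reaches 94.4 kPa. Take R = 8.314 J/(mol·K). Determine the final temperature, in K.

247 K

V₁ = nRT₁/P₁ = 1.91×8.314×306/258 = 18.8 L.
Adiabatic: T₂/T₁ = (P₂/P₁)^((γ−1)/γ) ⇒ T₂ = 306×(0.366)^0.213 = 247 K; V₂ = 41.6 L.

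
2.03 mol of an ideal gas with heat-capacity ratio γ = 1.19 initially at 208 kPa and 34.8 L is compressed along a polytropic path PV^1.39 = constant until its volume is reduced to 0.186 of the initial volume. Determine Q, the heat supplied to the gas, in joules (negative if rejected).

T₁ = P₁V₁/(nR) = 208×34.8/(2.03×8.314) = 429 K.
Polytropic n=1.39: T₂ = T₁(V₁/V₂)^(n−1) = 429×(5.38)^0.39 = 826 K; P₂ = P₁(V₁/V₂)^n = 2150 kPa.
W = (P₁V₁−P₂V₂)/(n−1) = (208×34.8−2150×6.47)/0.39 = -17200 J.
ΔU = nCvΔT = 2.03×43.8×(826−429) = 35300 J.
Q = ΔU + W = 18100 J.

18100 J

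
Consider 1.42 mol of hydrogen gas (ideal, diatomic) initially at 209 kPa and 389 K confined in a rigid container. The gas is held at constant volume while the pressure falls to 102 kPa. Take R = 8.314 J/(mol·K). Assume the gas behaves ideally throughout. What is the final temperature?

V₁ = nRT₁/P₁ = 1.42×8.314×389/209 = 22.0 L.
Isochoric: V stays 22.0 L; P/T = const ⇒ T₂ = 190 K, P₂ = 102 kPa.

190 K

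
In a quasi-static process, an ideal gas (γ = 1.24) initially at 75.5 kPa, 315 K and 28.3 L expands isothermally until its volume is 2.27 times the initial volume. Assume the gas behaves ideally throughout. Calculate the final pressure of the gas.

33.3 kPa

Isothermal: T stays 315 K; PV = const ⇒ V₂ = 64.2 L, P₂ = 33.3 kPa.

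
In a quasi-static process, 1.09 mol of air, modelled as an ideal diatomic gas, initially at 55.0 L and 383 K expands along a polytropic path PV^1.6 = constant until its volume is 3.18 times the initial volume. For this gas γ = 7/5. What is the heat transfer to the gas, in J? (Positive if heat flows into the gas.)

P₁ = nRT₁/V₁ = 1.09×8.314×383/55.0 = 63.1 kPa.
Polytropic n=1.6: T₂ = T₁(V₁/V₂)^(n−1) = 383×(0.314)^0.60 = 191 K; P₂ = P₁(V₁/V₂)^n = 9.91 kPa.
W = (P₁V₁−P₂V₂)/(n−1) = (63.1×55.0−9.91×175)/0.60 = 2900 J.
ΔU = nCvΔT = 1.09×20.8×(191−383) = -4340 J.
Q = ΔU + W = -1450 J.

-1450 J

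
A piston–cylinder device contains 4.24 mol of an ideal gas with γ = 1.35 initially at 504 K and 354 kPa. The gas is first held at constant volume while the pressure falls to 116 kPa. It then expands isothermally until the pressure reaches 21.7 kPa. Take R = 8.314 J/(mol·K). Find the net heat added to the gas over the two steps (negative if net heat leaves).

-24400 J

V₁ = nRT₁/P₁ = 4.24×8.314×504/354 = 50.2 L.
Step 1 — Isochoric: V stays 50.2 L; P/T = const ⇒ T₂ = 165 K, P₂ = 116 kPa.
W = 0 (no volume change).
ΔU = nCvΔT = 4.24×23.8×(165−504) = -34100 J.
Q = ΔU = -34100 J.
State after step 1: P = 116 kPa, V = 50.2 L, T = 165 K.
Step 2 — Isothermal: T stays 165 K; PV = const ⇒ V₂ = 268 L, P₂ = 21.7 kPa.
ΔU = 0 (ideal gas, T constant).
W = nRT ln(V₂/V₁) = 4.24×8.314×165×ln(5.35) = 9760 J.
Q = ΔU + W = 9760 J.
Net over both steps: W = 9760 J, Q = -24400 J, ΔU = -34100 J.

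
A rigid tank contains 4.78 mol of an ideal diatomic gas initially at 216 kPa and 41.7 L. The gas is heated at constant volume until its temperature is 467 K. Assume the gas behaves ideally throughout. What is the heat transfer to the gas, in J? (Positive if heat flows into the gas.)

23900 J

T₁ = P₁V₁/(nR) = 216×41.7/(4.78×8.314) = 227 K.
Isochoric: V stays 41.7 L; P/T = const ⇒ T₂ = 467 K, P₂ = 445 kPa.
W = 0 (no volume change).
ΔU = nCvΔT = 4.78×20.8×(467−227) = 23900 J.
Q = ΔU = 23900 J.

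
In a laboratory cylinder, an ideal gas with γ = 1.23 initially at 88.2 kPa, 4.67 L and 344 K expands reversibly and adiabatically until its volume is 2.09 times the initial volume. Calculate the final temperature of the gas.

Adiabatic: TV^(γ−1) = const ⇒ T₂ = 344×(0.478)^0.230 = 290 K; PV^γ = const ⇒ P₂ = 35.6 kPa.

290 K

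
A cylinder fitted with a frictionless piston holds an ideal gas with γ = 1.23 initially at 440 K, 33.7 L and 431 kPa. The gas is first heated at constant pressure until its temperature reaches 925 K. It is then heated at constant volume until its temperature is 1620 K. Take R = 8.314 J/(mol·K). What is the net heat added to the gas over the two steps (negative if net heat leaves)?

n = P₁V₁/(RT₁) = 431×33.7/(8.314×440) = 3.97 mol.
Step 1 — Isobaric: P stays 431 kPa; V/T = const ⇒ T₂ = 925 K, V₂ = 70.8 L.
W = PΔV = 431×(70.8−33.7) kPa·L = 16000 J.
ΔU = nCvΔT = 3.97×36.1×(925−440) = 69600 J.
Q = ΔU + W = nCpΔT = 85600 J.
State after step 1: P = 431 kPa, V = 70.8 L, T = 925 K.
Step 2 — Isochoric: V stays 70.8 L; P/T = const ⇒ T₂ = 1620 K, P₂ = 755 kPa.
W = 0 (no volume change).
ΔU = nCvΔT = 3.97×36.1×(1620−925) = 99700 J.
Q = ΔU = 99700 J.
Net over both steps: W = 16000 J, Q = 185000 J, ΔU = 169000 J.

185000 J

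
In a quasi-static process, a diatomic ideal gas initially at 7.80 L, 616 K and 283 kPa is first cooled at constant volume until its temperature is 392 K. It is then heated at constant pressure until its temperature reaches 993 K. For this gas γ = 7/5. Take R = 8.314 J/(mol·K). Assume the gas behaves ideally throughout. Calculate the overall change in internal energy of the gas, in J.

n = P₁V₁/(RT₁) = 283×7.80/(8.314×616) = 0.431 mol.
Step 1 — Isochoric: V stays 7.80 L; P/T = const ⇒ T₂ = 392 K, P₂ = 180 kPa.
W = 0 (no volume change).
ΔU = nCvΔT = 0.431×20.8×(392−616) = -2010 J.
Q = ΔU = -2010 J.
State after step 1: P = 180 kPa, V = 7.80 L, T = 392 K.
Step 2 — Isobaric: P stays 180 kPa; V/T = const ⇒ T₂ = 993 K, V₂ = 19.8 L.
W = PΔV = 180×(19.8−7.80) kPa·L = 2150 J.
ΔU = nCvΔT = 0.431×20.8×(993−392) = 5380 J.
Q = ΔU + W = nCpΔT = 7540 J.
Net over both steps: W = 2150 J, Q = 5530 J, ΔU = 3380 J.

3380 J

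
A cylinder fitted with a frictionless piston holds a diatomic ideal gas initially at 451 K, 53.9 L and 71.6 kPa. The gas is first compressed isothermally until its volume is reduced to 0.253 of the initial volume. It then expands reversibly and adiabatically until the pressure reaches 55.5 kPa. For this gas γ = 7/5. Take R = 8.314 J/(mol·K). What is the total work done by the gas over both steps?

-1710 J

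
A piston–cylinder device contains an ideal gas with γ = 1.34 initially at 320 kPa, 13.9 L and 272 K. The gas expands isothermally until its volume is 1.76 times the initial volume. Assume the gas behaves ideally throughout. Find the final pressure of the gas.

182 kPa

Isothermal: T stays 272 K; PV = const ⇒ V₂ = 24.5 L, P₂ = 182 kPa.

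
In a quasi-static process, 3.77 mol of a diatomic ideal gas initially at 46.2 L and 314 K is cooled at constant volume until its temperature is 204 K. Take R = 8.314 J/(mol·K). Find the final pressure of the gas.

138 kPa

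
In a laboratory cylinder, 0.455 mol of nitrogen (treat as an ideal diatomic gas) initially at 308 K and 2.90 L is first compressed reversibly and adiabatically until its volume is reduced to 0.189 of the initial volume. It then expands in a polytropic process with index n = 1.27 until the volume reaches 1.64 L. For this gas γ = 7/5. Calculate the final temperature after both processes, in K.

446 K

P₁ = nRT₁/V₁ = 0.455×8.314×308/2.90 = 402 kPa.
Step 1 — Adiabatic: TV^(γ−1) = const ⇒ T₂ = 308×(5.29)^0.400 = 600 K; PV^γ = const ⇒ P₂ = 4140 kPa.
ΔU = nCvΔT = 0.455×20.8×(600−308) = 2760 J.
Q = 0 for an adiabatic process, so W = −ΔU = -2760 J.
State after step 1: P = 4140 kPa, V = 0.548 L, T = 600 K.
Step 2 — Polytropic n=1.27: T₂ = T₁(V₁/V₂)^(n−1) = 600×(0.334)^0.27 = 446 K; P₂ = P₁(V₁/V₂)^n = 1030 kPa.
W = (P₁V₁−P₂V₂)/(n−1) = (4140×0.548−1030×1.64)/0.27 = 2150 J.
ΔU = nCvΔT = 0.455×20.8×(446−600) = -1450 J.
Q = ΔU + W = 700 J.
Net over both steps: W = -607 J, Q = 700 J, ΔU = 1310 J.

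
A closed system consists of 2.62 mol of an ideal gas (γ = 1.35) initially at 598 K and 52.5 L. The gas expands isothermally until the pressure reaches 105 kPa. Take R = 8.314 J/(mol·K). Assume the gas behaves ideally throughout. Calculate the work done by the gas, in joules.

11200 J

P₁ = nRT₁/V₁ = 2.62×8.314×598/52.5 = 248 kPa.
Isothermal: T stays 598 K; PV = const ⇒ V₂ = 124 L, P₂ = 105 kPa.
W = nRT ln(V₂/V₁) = 2.62×8.314×598×ln(2.36) = 11200 J.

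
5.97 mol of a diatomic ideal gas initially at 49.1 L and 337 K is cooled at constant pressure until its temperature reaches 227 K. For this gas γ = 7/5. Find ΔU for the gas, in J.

-13600 J

P₁ = nRT₁/V₁ = 5.97×8.314×337/49.1 = 341 kPa.
Isobaric: P stays 341 kPa; V/T = const ⇒ T₂ = 227 K, V₂ = 33.1 L.
For an ideal gas ΔU = nCvΔT with Cv = (5/2)R = 20.8 J/(mol·K).
ΔU = 5.97×20.8×(227−337) = -13600 J.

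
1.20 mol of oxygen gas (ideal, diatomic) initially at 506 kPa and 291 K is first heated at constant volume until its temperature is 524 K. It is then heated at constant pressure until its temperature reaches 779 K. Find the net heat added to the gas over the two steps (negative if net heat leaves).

14700 J

V₁ = nRT₁/P₁ = 1.20×8.314×291/506 = 5.74 L.
Step 1 — Isochoric: V stays 5.74 L; P/T = const ⇒ T₂ = 524 K, P₂ = 911 kPa.
W = 0 (no volume change).
ΔU = nCvΔT = 1.20×20.8×(524−291) = 5810 J.
Q = ΔU = 5810 J.
State after step 1: P = 911 kPa, V = 5.74 L, T = 524 K.
Step 2 — Isobaric: P stays 911 kPa; V/T = const ⇒ T₂ = 779 K, V₂ = 8.53 L.
W = PΔV = 911×(8.53−5.74) kPa·L = 2540 J.
ΔU = nCvΔT = 1.20×20.8×(779−524) = 6360 J.
Q = ΔU + W = nCpΔT = 8900 J.
Net over both steps: W = 2540 J, Q = 14700 J, ΔU = 12200 J.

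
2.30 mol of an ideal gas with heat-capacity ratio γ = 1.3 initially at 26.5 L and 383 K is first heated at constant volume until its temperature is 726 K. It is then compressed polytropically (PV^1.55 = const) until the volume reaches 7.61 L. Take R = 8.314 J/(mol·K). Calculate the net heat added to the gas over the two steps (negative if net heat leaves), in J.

42600 J

P₁ = nRT₁/V₁ = 2.30×8.314×383/26.5 = 276 kPa.
Step 1 — Isochoric: V stays 26.5 L; P/T = const ⇒ T₂ = 726 K, P₂ = 524 kPa.
W = 0 (no volume change).
ΔU = nCvΔT = 2.30×27.7×(726−383) = 21900 J.
Q = ΔU = 21900 J.
State after step 1: P = 524 kPa, V = 26.5 L, T = 726 K.
Step 2 — Polytropic n=1.55: T₂ = T₁(V₁/V₂)^(n−1) = 726×(3.48)^0.55 = 1440 K; P₂ = P₁(V₁/V₂)^n = 3620 kPa.
W = (P₁V₁−P₂V₂)/(n−1) = (524×26.5−3620×7.61)/0.55 = -24900 J.
ΔU = nCvΔT = 2.30×27.7×(1440−726) = 45600 J.
Q = ΔU + W = 20700 J.
Net over both steps: W = -24900 J, Q = 42600 J, ΔU = 67500 J.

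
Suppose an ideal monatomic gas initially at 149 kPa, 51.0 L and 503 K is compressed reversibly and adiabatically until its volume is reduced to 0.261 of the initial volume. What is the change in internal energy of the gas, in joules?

n = P₁V₁/(RT₁) = 149×51.0/(8.314×503) = 1.82 mol.
Adiabatic: TV^(γ−1) = const ⇒ T₂ = 503×(3.83)^0.667 = 1230 K; PV^γ = const ⇒ P₂ = 1400 kPa.
For an ideal gas ΔU = nCvΔT with Cv = (3/2)R = 12.5 J/(mol·K).
ΔU = 1.82×12.5×(1230−503) = 16500 J.

16500 J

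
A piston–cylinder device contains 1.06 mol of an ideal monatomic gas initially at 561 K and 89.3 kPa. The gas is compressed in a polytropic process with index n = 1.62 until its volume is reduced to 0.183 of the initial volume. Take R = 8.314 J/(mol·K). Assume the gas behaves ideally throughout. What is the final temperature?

1610 K

V₁ = nRT₁/P₁ = 1.06×8.314×561/89.3 = 55.4 L.
Polytropic n=1.62: T₂ = T₁(V₁/V₂)^(n−1) = 561×(5.46)^0.62 = 1610 K; P₂ = P₁(V₁/V₂)^n = 1400 kPa.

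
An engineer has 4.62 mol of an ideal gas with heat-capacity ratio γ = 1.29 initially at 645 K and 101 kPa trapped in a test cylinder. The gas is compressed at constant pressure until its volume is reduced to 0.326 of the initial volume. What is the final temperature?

210 K

V₁ = nRT₁/P₁ = 4.62×8.314×645/101 = 245 L.
Isobaric: P stays 101 kPa; V/T = const ⇒ T₂ = 210 K, V₂ = 80.0 L.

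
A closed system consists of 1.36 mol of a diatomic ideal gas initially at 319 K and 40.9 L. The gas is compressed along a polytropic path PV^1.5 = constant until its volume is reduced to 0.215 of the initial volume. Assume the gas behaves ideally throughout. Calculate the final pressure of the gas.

P₁ = nRT₁/V₁ = 1.36×8.314×319/40.9 = 88.2 kPa.
Polytropic n=1.5: T₂ = T₁(V₁/V₂)^(n−1) = 319×(4.65)^0.50 = 688 K; P₂ = P₁(V₁/V₂)^n = 885 kPa.

885 kPa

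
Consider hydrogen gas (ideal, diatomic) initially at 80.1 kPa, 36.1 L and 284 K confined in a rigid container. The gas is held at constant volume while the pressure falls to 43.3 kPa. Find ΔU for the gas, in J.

n = P₁V₁/(RT₁) = 80.1×36.1/(8.314×284) = 1.22 mol.
Isochoric: V stays 36.1 L; P/T = const ⇒ T₂ = 154 K, P₂ = 43.3 kPa.
For an ideal gas ΔU = nCvΔT with Cv = (5/2)R = 20.8 J/(mol·K).
ΔU = 1.22×20.8×(154−284) = -3320 J.

-3320 J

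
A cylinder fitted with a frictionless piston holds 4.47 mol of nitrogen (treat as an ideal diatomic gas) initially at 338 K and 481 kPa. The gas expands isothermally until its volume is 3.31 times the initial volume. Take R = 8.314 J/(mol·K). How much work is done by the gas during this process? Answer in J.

V₁ = nRT₁/P₁ = 4.47×8.314×338/481 = 26.1 L.
Isothermal: T stays 338 K; PV = const ⇒ V₂ = 86.4 L, P₂ = 145 kPa.
W = nRT ln(V₂/V₁) = 4.47×8.314×338×ln(3.31) = 15000 J.

15000 J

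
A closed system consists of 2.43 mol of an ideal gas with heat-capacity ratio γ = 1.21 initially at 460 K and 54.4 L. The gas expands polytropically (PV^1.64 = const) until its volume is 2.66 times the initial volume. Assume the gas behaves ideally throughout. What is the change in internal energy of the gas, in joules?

-20600 J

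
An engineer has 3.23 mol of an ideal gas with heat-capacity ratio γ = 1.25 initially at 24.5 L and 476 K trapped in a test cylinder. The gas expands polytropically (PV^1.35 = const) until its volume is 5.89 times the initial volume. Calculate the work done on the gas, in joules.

P₁ = nRT₁/V₁ = 3.23×8.314×476/24.5 = 522 kPa.
Polytropic n=1.35: T₂ = T₁(V₁/V₂)^(n−1) = 476×(0.170)^0.35 = 256 K; P₂ = P₁(V₁/V₂)^n = 47.6 kPa.
W = (P₁V₁−P₂V₂)/(n−1) = (522×24.5−47.6×144)/0.35 = 16900 J.
Work done on the gas = −W_by = -16900 J.

-16900 J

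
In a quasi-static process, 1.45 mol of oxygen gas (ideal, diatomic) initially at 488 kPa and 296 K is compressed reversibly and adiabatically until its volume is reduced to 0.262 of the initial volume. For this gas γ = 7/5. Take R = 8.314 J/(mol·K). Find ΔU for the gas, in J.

6320 J

V₁ = nRT₁/P₁ = 1.45×8.314×296/488 = 7.31 L.
Adiabatic: TV^(γ−1) = const ⇒ T₂ = 296×(3.82)^0.400 = 506 K; PV^γ = const ⇒ P₂ = 3180 kPa.
For an ideal gas ΔU = nCvΔT with Cv = (5/2)R = 20.8 J/(mol·K).
ΔU = 1.45×20.8×(506−296) = 6320 J.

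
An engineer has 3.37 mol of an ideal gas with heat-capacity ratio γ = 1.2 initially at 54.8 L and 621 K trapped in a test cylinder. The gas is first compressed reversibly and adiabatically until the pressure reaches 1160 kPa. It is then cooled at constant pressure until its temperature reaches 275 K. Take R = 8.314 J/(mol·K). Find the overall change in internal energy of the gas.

-48500 J

P₁ = nRT₁/V₁ = 3.37×8.314×621/54.8 = 318 kPa.
Step 1 — Adiabatic: T₂/T₁ = (P₂/P₁)^((γ−1)/γ) ⇒ T₂ = 621×(3.65)^0.167 = 771 K; V₂ = 18.6 L.
ΔU = nCvΔT = 3.37×41.6×(771−621) = 21000 J.
Q = 0 for an adiabatic process, so W = −ΔU = -21000 J.
State after step 1: P = 1160 kPa, V = 18.6 L, T = 771 K.
Step 2 — Isobaric: P stays 1160 kPa; V/T = const ⇒ T₂ = 275 K, V₂ = 6.64 L.
W = PΔV = 1160×(6.64−18.6) kPa·L = -13900 J.
ΔU = nCvΔT = 3.37×41.6×(275−771) = -69400 J.
Q = ΔU + W = nCpΔT = -83300 J.
Net over both steps: W = -34900 J, Q = -83300 J, ΔU = -48500 J.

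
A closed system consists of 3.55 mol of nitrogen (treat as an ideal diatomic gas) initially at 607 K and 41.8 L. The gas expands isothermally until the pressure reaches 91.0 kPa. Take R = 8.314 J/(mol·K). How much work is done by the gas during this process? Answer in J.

27800 J

P₁ = nRT₁/V₁ = 3.55×8.314×607/41.8 = 429 kPa.
Isothermal: T stays 607 K; PV = const ⇒ V₂ = 197 L, P₂ = 91.0 kPa.
W = nRT ln(V₂/V₁) = 3.55×8.314×607×ln(4.71) = 27800 J.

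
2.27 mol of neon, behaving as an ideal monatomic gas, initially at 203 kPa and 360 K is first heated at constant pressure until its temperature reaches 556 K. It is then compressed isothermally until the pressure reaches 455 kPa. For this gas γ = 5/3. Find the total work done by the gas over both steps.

-4770 J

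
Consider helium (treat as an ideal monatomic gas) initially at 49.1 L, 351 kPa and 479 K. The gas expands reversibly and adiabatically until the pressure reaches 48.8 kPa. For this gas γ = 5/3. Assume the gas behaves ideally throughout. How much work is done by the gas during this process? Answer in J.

n = P₁V₁/(RT₁) = 351×49.1/(8.314×479) = 4.33 mol.
Adiabatic: T₂/T₁ = (P₂/P₁)^((γ−1)/γ) ⇒ T₂ = 479×(0.139)^0.400 = 218 K; V₂ = 160 L.
ΔU = nCvΔT = 4.33×12.5×(218−479) = -14100 J.
Q = 0 for an adiabatic process, so W = −ΔU = 14100 J.

14100 J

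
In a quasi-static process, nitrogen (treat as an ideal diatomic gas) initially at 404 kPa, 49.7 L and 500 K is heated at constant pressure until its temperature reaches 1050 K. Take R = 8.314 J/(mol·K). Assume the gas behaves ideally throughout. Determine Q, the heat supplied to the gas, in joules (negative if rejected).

n = P₁V₁/(RT₁) = 404×49.7/(8.314×500) = 4.83 mol.
Isobaric: P stays 404 kPa; V/T = const ⇒ T₂ = 1050 K, V₂ = 104 L.
W = PΔV = 404×(104−49.7) kPa·L = 22100 J.
ΔU = nCvΔT = 4.83×20.8×(1050−500) = 55200 J.
Q = ΔU + W = nCpΔT = 77300 J.

77300 J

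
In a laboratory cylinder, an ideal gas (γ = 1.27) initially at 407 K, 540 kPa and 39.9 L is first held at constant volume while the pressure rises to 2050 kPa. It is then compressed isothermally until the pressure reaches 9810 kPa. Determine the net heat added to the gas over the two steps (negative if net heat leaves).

95100 J

n = P₁V₁/(RT₁) = 540×39.9/(8.314×407) = 6.37 mol.
Step 1 — Isochoric: V stays 39.9 L; P/T = const ⇒ T₂ = 1550 K, P₂ = 2050 kPa.
W = 0 (no volume change).
ΔU = nCvΔT = 6.37×30.8×(1550−407) = 223000 J.
Q = ΔU = 223000 J.
State after step 1: P = 2050 kPa, V = 39.9 L, T = 1550 K.
Step 2 — Isothermal: T stays 1550 K; PV = const ⇒ V₂ = 8.34 L, P₂ = 9810 kPa.
ΔU = 0 (ideal gas, T constant).
W = nRT ln(V₂/V₁) = 6.37×8.314×1550×ln(0.209) = -128000 J.
Q = ΔU + W = -128000 J.
Net over both steps: W = -128000 J, Q = 95100 J, ΔU = 223000 J.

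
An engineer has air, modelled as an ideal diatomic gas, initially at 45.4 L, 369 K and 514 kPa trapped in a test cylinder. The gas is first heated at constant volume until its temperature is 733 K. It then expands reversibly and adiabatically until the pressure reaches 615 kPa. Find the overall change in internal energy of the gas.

41900 J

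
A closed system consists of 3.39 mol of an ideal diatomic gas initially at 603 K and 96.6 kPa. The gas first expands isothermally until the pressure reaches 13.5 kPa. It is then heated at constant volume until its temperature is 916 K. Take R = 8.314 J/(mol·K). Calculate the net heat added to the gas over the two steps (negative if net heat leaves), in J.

55500 J

V₁ = nRT₁/P₁ = 3.39×8.314×603/96.6 = 176 L.
Step 1 — Isothermal: T stays 603 K; PV = const ⇒ V₂ = 1260 L, P₂ = 13.5 kPa.
ΔU = 0 (ideal gas, T constant).
W = nRT ln(V₂/V₁) = 3.39×8.314×603×ln(7.16) = 33400 J.
Q = ΔU + W = 33400 J.
State after step 1: P = 13.5 kPa, V = 1260 L, T = 603 K.
Step 2 — Isochoric: V stays 1260 L; P/T = const ⇒ T₂ = 916 K, P₂ = 20.5 kPa.
W = 0 (no volume change).
ΔU = nCvΔT = 3.39×20.8×(916−603) = 22100 J.
Q = ΔU = 22100 J.
Net over both steps: W = 33400 J, Q = 55500 J, ΔU = 22100 J.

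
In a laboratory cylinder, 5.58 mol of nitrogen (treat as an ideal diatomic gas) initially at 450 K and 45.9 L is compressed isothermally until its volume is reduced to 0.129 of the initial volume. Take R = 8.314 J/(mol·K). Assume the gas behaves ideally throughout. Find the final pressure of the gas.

P₁ = nRT₁/V₁ = 5.58×8.314×450/45.9 = 455 kPa.
Isothermal: T stays 450 K; PV = const ⇒ V₂ = 5.92 L, P₂ = 3530 kPa.

3530 kPa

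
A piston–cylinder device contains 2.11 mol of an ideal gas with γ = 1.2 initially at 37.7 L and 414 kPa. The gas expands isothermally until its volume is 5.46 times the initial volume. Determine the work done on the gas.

-26500 J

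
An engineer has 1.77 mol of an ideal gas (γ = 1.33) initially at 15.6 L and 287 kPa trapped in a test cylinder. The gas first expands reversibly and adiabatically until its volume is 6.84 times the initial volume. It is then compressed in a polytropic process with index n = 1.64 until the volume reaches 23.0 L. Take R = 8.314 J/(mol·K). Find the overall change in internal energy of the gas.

5640 J

T₁ = P₁V₁/(nR) = 287×15.6/(1.77×8.314) = 304 K.
Step 1 — Adiabatic: TV^(γ−1) = const ⇒ T₂ = 304×(0.146)^0.330 = 161 K; PV^γ = const ⇒ P₂ = 22.2 kPa.
ΔU = nCvΔT = 1.77×25.2×(161−304) = -6370 J.
Q = 0 for an adiabatic process, so W = −ΔU = 6370 J.
State after step 1: P = 22.2 kPa, V = 107 L, T = 161 K.
Step 2 — Polytropic n=1.64: T₂ = T₁(V₁/V₂)^(n−1) = 161×(4.64)^0.64 = 431 K; P₂ = P₁(V₁/V₂)^n = 276 kPa.
W = (P₁V₁−P₂V₂)/(n−1) = (22.2×107−276×23.0)/0.64 = -6190 J.
ΔU = nCvΔT = 1.77×25.2×(431−161) = 12000 J.
Q = ΔU + W = 5820 J.
Net over both steps: W = 180 J, Q = 5820 J, ΔU = 5640 J.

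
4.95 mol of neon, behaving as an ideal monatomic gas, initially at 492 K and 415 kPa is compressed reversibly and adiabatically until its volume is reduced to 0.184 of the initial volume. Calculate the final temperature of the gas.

1520 K

V₁ = nRT₁/P₁ = 4.95×8.314×492/415 = 48.8 L.
Adiabatic: TV^(γ−1) = const ⇒ T₂ = 492×(5.43)^0.667 = 1520 K; PV^γ = const ⇒ P₂ = 6970 kPa.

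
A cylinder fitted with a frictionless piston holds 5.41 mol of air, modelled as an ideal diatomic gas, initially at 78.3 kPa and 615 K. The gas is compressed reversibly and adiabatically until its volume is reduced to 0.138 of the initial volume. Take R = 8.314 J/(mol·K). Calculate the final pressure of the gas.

1250 kPa

V₁ = nRT₁/P₁ = 5.41×8.314×615/78.3 = 353 L.
Adiabatic: TV^(γ−1) = const ⇒ T₂ = 615×(7.25)^0.400 = 1360 K; PV^γ = const ⇒ P₂ = 1250 kPa.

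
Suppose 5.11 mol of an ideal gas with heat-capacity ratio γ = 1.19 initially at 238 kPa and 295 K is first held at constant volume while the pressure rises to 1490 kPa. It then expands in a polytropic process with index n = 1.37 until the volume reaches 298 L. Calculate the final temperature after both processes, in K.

973 K

V₁ = nRT₁/P₁ = 5.11×8.314×295/238 = 52.7 L.
Step 1 — Isochoric: V stays 52.7 L; P/T = const ⇒ T₂ = 1850 K, P₂ = 1490 kPa.
W = 0 (no volume change).
ΔU = nCvΔT = 5.11×43.8×(1850−295) = 347000 J.
Q = ΔU = 347000 J.
State after step 1: P = 1490 kPa, V = 52.7 L, T = 1850 K.
Step 2 — Polytropic n=1.37: T₂ = T₁(V₁/V₂)^(n−1) = 1850×(0.177)^0.37 = 973 K; P₂ = P₁(V₁/V₂)^n = 139 kPa.
W = (P₁V₁−P₂V₂)/(n−1) = (1490×52.7−139×298)/0.37 = 100000 J.
ΔU = nCvΔT = 5.11×43.8×(973−1850) = -195000 J.
Q = ΔU + W = -95100 J.
Net over both steps: W = 100000 J, Q = 252000 J, ΔU = 152000 J.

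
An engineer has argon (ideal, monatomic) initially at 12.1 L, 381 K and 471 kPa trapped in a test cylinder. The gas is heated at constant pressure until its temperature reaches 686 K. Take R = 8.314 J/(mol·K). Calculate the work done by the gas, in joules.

n = P₁V₁/(RT₁) = 471×12.1/(8.314×381) = 1.80 mol.
Isobaric: P stays 471 kPa; V/T = const ⇒ T₂ = 686 K, V₂ = 21.8 L.
W = PΔV = 471×(21.8−12.1) kPa·L = 4560 J.

4560 J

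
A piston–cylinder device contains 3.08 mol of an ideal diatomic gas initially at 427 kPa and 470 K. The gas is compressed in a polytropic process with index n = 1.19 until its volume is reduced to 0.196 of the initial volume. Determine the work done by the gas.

-23000 J

V₁ = nRT₁/P₁ = 3.08×8.314×470/427 = 28.2 L.
Polytropic n=1.19: T₂ = T₁(V₁/V₂)^(n−1) = 470×(5.10)^0.19 = 641 K; P₂ = P₁(V₁/V₂)^n = 2970 kPa.
W = (P₁V₁−P₂V₂)/(n−1) = (427×28.2−2970×5.52)/0.19 = -23000 J.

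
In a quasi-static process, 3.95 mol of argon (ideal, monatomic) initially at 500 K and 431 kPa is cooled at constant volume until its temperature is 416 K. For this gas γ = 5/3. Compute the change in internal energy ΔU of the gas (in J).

-4140 J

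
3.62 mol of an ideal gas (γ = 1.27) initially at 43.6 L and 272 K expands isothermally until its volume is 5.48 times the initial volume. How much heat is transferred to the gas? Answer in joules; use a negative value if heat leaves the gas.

P₁ = nRT₁/V₁ = 3.62×8.314×272/43.6 = 188 kPa.
Isothermal: T stays 272 K; PV = const ⇒ V₂ = 239 L, P₂ = 34.3 kPa.
ΔU = 0 (ideal gas, T constant).
W = nRT ln(V₂/V₁) = 3.62×8.314×272×ln(5.48) = 13900 J.
Q = ΔU + W = 13900 J.

13900 J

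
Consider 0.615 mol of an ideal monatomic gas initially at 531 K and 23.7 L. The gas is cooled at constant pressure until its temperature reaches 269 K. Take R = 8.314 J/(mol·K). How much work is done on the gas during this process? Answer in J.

1340 J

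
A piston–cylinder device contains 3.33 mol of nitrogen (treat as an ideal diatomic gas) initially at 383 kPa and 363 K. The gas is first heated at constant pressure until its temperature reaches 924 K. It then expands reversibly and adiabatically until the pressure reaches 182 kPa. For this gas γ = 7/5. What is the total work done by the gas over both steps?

V₁ = nRT₁/P₁ = 3.33×8.314×363/383 = 26.2 L.
Step 1 — Isobaric: P stays 383 kPa; V/T = const ⇒ T₂ = 924 K, V₂ = 66.8 L.
W = PΔV = 383×(66.8−26.2) kPa·L = 15500 J.
ΔU = nCvΔT = 3.33×20.8×(924−363) = 38800 J.
Q = ΔU + W = nCpΔT = 54400 J.
State after step 1: P = 383 kPa, V = 66.8 L, T = 924 K.
Step 2 — Adiabatic: T₂/T₁ = (P₂/P₁)^((γ−1)/γ) ⇒ T₂ = 924×(0.475)^0.286 = 747 K; V₂ = 114 L.
ΔU = nCvΔT = 3.33×20.8×(747−924) = -12200 J.
Q = 0 for an adiabatic process, so W = −ΔU = 12200 J.
Net over both steps: W = 27800 J, Q = 54400 J, ΔU = 26600 J.

27800 J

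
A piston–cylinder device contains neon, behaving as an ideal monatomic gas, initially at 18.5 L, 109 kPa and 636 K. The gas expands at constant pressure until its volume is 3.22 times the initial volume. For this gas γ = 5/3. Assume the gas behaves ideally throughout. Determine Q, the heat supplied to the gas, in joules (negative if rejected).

n = P₁V₁/(RT₁) = 109×18.5/(8.314×636) = 0.381 mol.
Isobaric: P stays 109 kPa; V/T = const ⇒ T₂ = 2050 K, V₂ = 59.6 L.
W = PΔV = 109×(59.6−18.5) kPa·L = 4480 J.
ΔU = nCvΔT = 0.381×12.5×(2050−636) = 6710 J.
Q = ΔU + W = nCpΔT = 11200 J.

11200 J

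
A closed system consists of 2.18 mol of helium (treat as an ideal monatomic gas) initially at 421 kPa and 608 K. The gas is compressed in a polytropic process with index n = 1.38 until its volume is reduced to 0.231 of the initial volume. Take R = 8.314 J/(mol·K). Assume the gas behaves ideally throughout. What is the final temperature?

V₁ = nRT₁/P₁ = 2.18×8.314×608/421 = 26.2 L.
Polytropic n=1.38: T₂ = T₁(V₁/V₂)^(n−1) = 608×(4.33)^0.38 = 1060 K; P₂ = P₁(V₁/V₂)^n = 3180 kPa.

1060 K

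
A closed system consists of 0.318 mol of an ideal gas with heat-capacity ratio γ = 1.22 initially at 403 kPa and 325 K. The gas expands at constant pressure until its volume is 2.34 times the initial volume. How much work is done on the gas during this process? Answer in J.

V₁ = nRT₁/P₁ = 0.318×8.314×325/403 = 2.13 L.
Isobaric: P stays 403 kPa; V/T = const ⇒ T₂ = 760 K, V₂ = 4.99 L.
W = PΔV = 403×(4.99−2.13) kPa·L = 1150 J.
Work done on the gas = −W_by = -1150 J.

-1150 J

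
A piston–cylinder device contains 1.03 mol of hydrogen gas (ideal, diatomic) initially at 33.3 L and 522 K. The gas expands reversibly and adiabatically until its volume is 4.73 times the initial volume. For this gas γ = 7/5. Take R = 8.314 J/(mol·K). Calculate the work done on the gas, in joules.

P₁ = nRT₁/V₁ = 1.03×8.314×522/33.3 = 134 kPa.
Adiabatic: TV^(γ−1) = const ⇒ T₂ = 522×(0.211)^0.400 = 280 K; PV^γ = const ⇒ P₂ = 15.2 kPa.
ΔU = nCvΔT = 1.03×20.8×(280−522) = -5170 J.
Q = 0 for an adiabatic process, so W = −ΔU = 5170 J.
Work done on the gas = −W_by = -5170 J.

-5170 J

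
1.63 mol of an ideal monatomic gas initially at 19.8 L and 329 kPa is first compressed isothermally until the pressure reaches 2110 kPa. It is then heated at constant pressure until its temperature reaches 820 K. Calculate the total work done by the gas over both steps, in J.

-7510 J

T₁ = P₁V₁/(nR) = 329×19.8/(1.63×8.314) = 481 K.
Step 1 — Isothermal: T stays 481 K; PV = const ⇒ V₂ = 3.09 L, P₂ = 2110 kPa.
ΔU = 0 (ideal gas, T constant).
W = nRT ln(V₂/V₁) = 1.63×8.314×481×ln(0.156) = -12100 J.
Q = ΔU + W = -12100 J.
State after step 1: P = 2110 kPa, V = 3.09 L, T = 481 K.
Step 2 — Isobaric: P stays 2110 kPa; V/T = const ⇒ T₂ = 820 K, V₂ = 5.27 L.
W = PΔV = 2110×(5.27−3.09) kPa·L = 4600 J.
ΔU = nCvΔT = 1.63×12.5×(820−481) = 6900 J.
Q = ΔU + W = nCpΔT = 11500 J.
Net over both steps: W = -7510 J, Q = -610 J, ΔU = 6900 J.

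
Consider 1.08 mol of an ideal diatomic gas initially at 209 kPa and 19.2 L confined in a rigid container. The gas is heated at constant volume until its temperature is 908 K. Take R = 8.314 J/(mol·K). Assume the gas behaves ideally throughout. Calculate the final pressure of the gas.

425 kPa

T₁ = P₁V₁/(nR) = 209×19.2/(1.08×8.314) = 447 K.
Isochoric: V stays 19.2 L; P/T = const ⇒ T₂ = 908 K, P₂ = 425 kPa.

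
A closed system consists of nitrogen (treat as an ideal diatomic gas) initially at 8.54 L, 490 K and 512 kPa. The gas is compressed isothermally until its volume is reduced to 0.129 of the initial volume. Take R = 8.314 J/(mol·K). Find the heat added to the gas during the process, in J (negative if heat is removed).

n = P₁V₁/(RT₁) = 512×8.54/(8.314×490) = 1.07 mol.
Isothermal: T stays 490 K; PV = const ⇒ V₂ = 1.10 L, P₂ = 3970 kPa.
ΔU = 0 (ideal gas, T constant).
W = nRT ln(V₂/V₁) = 1.07×8.314×490×ln(0.129) = -8950 J.
Q = ΔU + W = -8950 J.

-8950 J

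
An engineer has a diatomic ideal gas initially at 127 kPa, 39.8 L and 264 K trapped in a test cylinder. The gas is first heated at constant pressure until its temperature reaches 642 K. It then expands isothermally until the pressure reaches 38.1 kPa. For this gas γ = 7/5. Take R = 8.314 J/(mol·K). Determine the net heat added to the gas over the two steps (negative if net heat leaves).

40100 J

n = P₁V₁/(RT₁) = 127×39.8/(8.314×264) = 2.30 mol.
Step 1 — Isobaric: P stays 127 kPa; V/T = const ⇒ T₂ = 642 K, V₂ = 96.8 L.
W = PΔV = 127×(96.8−39.8) kPa·L = 7240 J.
ΔU = nCvΔT = 2.30×20.8×(642−264) = 18100 J.
Q = ΔU + W = nCpΔT = 25300 J.
State after step 1: P = 127 kPa, V = 96.8 L, T = 642 K.
Step 2 — Isothermal: T stays 642 K; PV = const ⇒ V₂ = 323 L, P₂ = 38.1 kPa.
ΔU = 0 (ideal gas, T constant).
W = nRT ln(V₂/V₁) = 2.30×8.314×642×ln(3.33) = 14800 J.
Q = ΔU + W = 14800 J.
Net over both steps: W = 22000 J, Q = 40100 J, ΔU = 18100 J.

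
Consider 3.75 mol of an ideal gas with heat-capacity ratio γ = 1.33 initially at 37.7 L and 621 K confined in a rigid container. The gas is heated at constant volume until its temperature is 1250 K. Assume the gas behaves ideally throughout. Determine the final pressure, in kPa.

1030 kPa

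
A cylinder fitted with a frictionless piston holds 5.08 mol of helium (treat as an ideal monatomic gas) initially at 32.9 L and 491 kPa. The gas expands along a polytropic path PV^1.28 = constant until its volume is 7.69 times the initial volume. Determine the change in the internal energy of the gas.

T₁ = P₁V₁/(nR) = 491×32.9/(5.08×8.314) = 382 K.
Polytropic n=1.28: T₂ = T₁(V₁/V₂)^(n−1) = 382×(0.130)^0.28 = 216 K; P₂ = P₁(V₁/V₂)^n = 36.1 kPa.
For an ideal gas ΔU = nCvΔT with Cv = (3/2)R = 12.5 J/(mol·K).
ΔU = 5.08×12.5×(216−382) = -10500 J.

-10500 J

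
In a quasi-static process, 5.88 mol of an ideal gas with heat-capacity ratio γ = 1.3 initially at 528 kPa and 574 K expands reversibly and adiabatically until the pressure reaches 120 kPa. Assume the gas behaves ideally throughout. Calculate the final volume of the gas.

166 L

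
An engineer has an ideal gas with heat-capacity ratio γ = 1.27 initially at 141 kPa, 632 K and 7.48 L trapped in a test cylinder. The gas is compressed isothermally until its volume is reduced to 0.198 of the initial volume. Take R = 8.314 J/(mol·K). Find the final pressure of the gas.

Isothermal: T stays 632 K; PV = const ⇒ V₂ = 1.48 L, P₂ = 712 kPa.

712 kPa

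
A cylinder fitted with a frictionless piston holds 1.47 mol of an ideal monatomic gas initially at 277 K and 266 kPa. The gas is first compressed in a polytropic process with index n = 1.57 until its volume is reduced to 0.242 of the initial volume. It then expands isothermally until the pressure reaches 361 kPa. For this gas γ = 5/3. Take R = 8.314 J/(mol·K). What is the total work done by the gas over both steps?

V₁ = nRT₁/P₁ = 1.47×8.314×277/266 = 12.7 L.
Step 1 — Polytropic n=1.57: T₂ = T₁(V₁/V₂)^(n−1) = 277×(4.13)^0.57 = 622 K; P₂ = P₁(V₁/V₂)^n = 2470 kPa.
W = (P₁V₁−P₂V₂)/(n−1) = (266×12.7−2470×3.08)/0.57 = -7390 J.
ΔU = nCvΔT = 1.47×12.5×(622−277) = 6320 J.
Q = ΔU + W = -1070 J.
State after step 1: P = 2470 kPa, V = 3.08 L, T = 622 K.
Step 2 — Isothermal: T stays 622 K; PV = const ⇒ V₂ = 21.1 L, P₂ = 361 kPa.
ΔU = 0 (ideal gas, T constant).
W = nRT ln(V₂/V₁) = 1.47×8.314×622×ln(6.84) = 14600 J.
Q = ΔU + W = 14600 J.
Net over both steps: W = 7210 J, Q = 13500 J, ΔU = 6320 J.

7210 J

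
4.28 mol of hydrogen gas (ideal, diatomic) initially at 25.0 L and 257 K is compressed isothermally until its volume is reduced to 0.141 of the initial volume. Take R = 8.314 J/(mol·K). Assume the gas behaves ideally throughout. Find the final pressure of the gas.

P₁ = nRT₁/V₁ = 4.28×8.314×257/25.0 = 366 kPa.
Isothermal: T stays 257 K; PV = const ⇒ V₂ = 3.52 L, P₂ = 2590 kPa.

2590 kPa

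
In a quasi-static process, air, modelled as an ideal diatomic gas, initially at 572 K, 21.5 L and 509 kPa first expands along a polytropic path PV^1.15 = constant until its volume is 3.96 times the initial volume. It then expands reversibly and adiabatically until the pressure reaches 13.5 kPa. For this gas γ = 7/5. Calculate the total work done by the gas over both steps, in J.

n = P₁V₁/(RT₁) = 509×21.5/(8.314×572) = 2.30 mol.
Step 1 — Polytropic n=1.15: T₂ = T₁(V₁/V₂)^(n−1) = 572×(0.253)^0.15 = 465 K; P₂ = P₁(V₁/V₂)^n = 105 kPa.
W = (P₁V₁−P₂V₂)/(n−1) = (509×21.5−105×85.1)/0.15 = 13600 J.
ΔU = nCvΔT = 2.30×20.8×(465−572) = -5100 J.
Q = ΔU + W = 8510 J.
State after step 1: P = 105 kPa, V = 85.1 L, T = 465 K.
Step 2 — Adiabatic: T₂/T₁ = (P₂/P₁)^((γ−1)/γ) ⇒ T₂ = 465×(0.129)^0.286 = 259 K; V₂ = 367 L.
ΔU = nCvΔT = 2.30×20.8×(259−465) = -9860 J.
Q = 0 for an adiabatic process, so W = −ΔU = 9860 J.
Net over both steps: W = 23500 J, Q = 8510 J, ΔU = -15000 J.

23500 J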